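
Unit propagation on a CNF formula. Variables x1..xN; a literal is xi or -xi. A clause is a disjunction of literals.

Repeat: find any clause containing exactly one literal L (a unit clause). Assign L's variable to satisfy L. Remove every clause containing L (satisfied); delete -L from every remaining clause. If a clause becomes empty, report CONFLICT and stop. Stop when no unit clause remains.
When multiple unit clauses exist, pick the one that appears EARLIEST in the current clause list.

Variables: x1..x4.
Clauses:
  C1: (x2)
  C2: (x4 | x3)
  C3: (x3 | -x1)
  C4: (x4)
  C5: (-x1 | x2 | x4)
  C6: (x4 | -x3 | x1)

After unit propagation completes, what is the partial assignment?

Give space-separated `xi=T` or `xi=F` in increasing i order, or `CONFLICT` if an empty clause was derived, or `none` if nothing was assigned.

unit clause [2] forces x2=T; simplify:
  satisfied 2 clause(s); 4 remain; assigned so far: [2]
unit clause [4] forces x4=T; simplify:
  satisfied 3 clause(s); 1 remain; assigned so far: [2, 4]

Answer: x2=T x4=T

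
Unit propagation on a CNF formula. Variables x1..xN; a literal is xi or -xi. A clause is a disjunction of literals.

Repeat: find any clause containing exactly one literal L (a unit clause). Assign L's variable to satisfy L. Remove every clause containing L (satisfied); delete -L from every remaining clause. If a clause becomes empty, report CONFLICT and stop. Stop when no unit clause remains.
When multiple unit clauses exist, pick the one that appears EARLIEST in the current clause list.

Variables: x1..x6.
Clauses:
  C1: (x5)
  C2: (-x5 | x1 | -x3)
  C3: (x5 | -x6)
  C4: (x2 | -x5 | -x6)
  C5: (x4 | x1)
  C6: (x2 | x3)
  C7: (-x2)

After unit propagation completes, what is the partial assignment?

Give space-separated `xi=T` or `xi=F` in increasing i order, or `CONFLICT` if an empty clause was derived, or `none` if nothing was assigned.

unit clause [5] forces x5=T; simplify:
  drop -5 from [-5, 1, -3] -> [1, -3]
  drop -5 from [2, -5, -6] -> [2, -6]
  satisfied 2 clause(s); 5 remain; assigned so far: [5]
unit clause [-2] forces x2=F; simplify:
  drop 2 from [2, -6] -> [-6]
  drop 2 from [2, 3] -> [3]
  satisfied 1 clause(s); 4 remain; assigned so far: [2, 5]
unit clause [-6] forces x6=F; simplify:
  satisfied 1 clause(s); 3 remain; assigned so far: [2, 5, 6]
unit clause [3] forces x3=T; simplify:
  drop -3 from [1, -3] -> [1]
  satisfied 1 clause(s); 2 remain; assigned so far: [2, 3, 5, 6]
unit clause [1] forces x1=T; simplify:
  satisfied 2 clause(s); 0 remain; assigned so far: [1, 2, 3, 5, 6]

Answer: x1=T x2=F x3=T x5=T x6=F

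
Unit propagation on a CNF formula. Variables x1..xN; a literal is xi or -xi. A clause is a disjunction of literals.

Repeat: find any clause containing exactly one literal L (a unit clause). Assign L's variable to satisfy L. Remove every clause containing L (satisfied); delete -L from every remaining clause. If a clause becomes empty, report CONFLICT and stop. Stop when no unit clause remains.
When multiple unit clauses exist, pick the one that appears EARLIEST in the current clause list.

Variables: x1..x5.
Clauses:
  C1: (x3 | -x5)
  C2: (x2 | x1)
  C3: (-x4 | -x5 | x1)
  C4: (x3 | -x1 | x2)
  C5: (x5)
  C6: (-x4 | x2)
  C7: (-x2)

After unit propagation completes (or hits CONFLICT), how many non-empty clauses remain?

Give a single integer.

unit clause [5] forces x5=T; simplify:
  drop -5 from [3, -5] -> [3]
  drop -5 from [-4, -5, 1] -> [-4, 1]
  satisfied 1 clause(s); 6 remain; assigned so far: [5]
unit clause [3] forces x3=T; simplify:
  satisfied 2 clause(s); 4 remain; assigned so far: [3, 5]
unit clause [-2] forces x2=F; simplify:
  drop 2 from [2, 1] -> [1]
  drop 2 from [-4, 2] -> [-4]
  satisfied 1 clause(s); 3 remain; assigned so far: [2, 3, 5]
unit clause [1] forces x1=T; simplify:
  satisfied 2 clause(s); 1 remain; assigned so far: [1, 2, 3, 5]
unit clause [-4] forces x4=F; simplify:
  satisfied 1 clause(s); 0 remain; assigned so far: [1, 2, 3, 4, 5]

Answer: 0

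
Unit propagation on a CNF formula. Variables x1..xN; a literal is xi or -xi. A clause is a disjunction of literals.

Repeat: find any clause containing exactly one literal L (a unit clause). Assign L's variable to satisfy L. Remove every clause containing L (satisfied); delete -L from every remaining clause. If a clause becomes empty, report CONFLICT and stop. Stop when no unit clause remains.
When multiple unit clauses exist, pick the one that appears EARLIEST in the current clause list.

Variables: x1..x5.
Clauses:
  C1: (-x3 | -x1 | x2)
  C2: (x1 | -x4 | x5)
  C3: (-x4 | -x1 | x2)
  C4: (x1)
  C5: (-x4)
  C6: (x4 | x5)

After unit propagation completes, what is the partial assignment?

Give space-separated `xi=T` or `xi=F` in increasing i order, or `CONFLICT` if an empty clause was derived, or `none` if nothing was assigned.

unit clause [1] forces x1=T; simplify:
  drop -1 from [-3, -1, 2] -> [-3, 2]
  drop -1 from [-4, -1, 2] -> [-4, 2]
  satisfied 2 clause(s); 4 remain; assigned so far: [1]
unit clause [-4] forces x4=F; simplify:
  drop 4 from [4, 5] -> [5]
  satisfied 2 clause(s); 2 remain; assigned so far: [1, 4]
unit clause [5] forces x5=T; simplify:
  satisfied 1 clause(s); 1 remain; assigned so far: [1, 4, 5]

Answer: x1=T x4=F x5=T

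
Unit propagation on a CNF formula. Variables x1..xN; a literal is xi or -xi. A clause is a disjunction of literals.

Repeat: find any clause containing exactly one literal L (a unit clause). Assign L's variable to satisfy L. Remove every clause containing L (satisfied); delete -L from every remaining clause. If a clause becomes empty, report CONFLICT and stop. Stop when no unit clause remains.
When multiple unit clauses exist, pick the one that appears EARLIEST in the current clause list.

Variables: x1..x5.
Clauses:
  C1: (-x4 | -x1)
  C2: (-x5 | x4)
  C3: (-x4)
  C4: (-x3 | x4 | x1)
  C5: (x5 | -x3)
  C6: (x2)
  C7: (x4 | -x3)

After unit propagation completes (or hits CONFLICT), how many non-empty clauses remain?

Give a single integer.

Answer: 0

Derivation:
unit clause [-4] forces x4=F; simplify:
  drop 4 from [-5, 4] -> [-5]
  drop 4 from [-3, 4, 1] -> [-3, 1]
  drop 4 from [4, -3] -> [-3]
  satisfied 2 clause(s); 5 remain; assigned so far: [4]
unit clause [-5] forces x5=F; simplify:
  drop 5 from [5, -3] -> [-3]
  satisfied 1 clause(s); 4 remain; assigned so far: [4, 5]
unit clause [-3] forces x3=F; simplify:
  satisfied 3 clause(s); 1 remain; assigned so far: [3, 4, 5]
unit clause [2] forces x2=T; simplify:
  satisfied 1 clause(s); 0 remain; assigned so far: [2, 3, 4, 5]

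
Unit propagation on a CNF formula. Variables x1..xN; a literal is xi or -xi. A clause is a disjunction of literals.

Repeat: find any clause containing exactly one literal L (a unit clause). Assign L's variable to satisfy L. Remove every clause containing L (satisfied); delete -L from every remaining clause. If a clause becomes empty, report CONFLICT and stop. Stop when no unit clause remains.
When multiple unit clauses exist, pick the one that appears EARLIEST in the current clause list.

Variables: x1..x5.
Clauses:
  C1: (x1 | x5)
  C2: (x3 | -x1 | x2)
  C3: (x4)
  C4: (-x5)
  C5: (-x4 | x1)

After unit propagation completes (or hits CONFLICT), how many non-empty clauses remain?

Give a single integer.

Answer: 1

Derivation:
unit clause [4] forces x4=T; simplify:
  drop -4 from [-4, 1] -> [1]
  satisfied 1 clause(s); 4 remain; assigned so far: [4]
unit clause [-5] forces x5=F; simplify:
  drop 5 from [1, 5] -> [1]
  satisfied 1 clause(s); 3 remain; assigned so far: [4, 5]
unit clause [1] forces x1=T; simplify:
  drop -1 from [3, -1, 2] -> [3, 2]
  satisfied 2 clause(s); 1 remain; assigned so far: [1, 4, 5]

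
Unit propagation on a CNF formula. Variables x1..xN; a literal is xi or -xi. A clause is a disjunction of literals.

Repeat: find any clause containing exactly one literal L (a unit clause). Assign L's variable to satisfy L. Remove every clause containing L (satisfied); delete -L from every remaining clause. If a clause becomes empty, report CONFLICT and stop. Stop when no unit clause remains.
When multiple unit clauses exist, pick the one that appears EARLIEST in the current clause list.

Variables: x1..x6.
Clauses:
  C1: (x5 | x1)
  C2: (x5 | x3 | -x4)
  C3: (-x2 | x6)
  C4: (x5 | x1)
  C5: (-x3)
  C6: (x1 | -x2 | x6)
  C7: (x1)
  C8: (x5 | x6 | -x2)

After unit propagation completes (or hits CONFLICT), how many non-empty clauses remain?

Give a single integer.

unit clause [-3] forces x3=F; simplify:
  drop 3 from [5, 3, -4] -> [5, -4]
  satisfied 1 clause(s); 7 remain; assigned so far: [3]
unit clause [1] forces x1=T; simplify:
  satisfied 4 clause(s); 3 remain; assigned so far: [1, 3]

Answer: 3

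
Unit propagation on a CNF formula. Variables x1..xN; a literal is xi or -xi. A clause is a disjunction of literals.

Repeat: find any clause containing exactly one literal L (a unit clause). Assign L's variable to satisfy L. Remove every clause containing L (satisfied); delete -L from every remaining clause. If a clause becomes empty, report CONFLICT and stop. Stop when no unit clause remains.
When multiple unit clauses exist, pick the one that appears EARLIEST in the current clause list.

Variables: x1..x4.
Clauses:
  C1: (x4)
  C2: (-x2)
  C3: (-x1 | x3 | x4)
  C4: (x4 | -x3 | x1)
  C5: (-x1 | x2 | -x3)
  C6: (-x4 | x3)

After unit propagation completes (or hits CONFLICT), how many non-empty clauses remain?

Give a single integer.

unit clause [4] forces x4=T; simplify:
  drop -4 from [-4, 3] -> [3]
  satisfied 3 clause(s); 3 remain; assigned so far: [4]
unit clause [-2] forces x2=F; simplify:
  drop 2 from [-1, 2, -3] -> [-1, -3]
  satisfied 1 clause(s); 2 remain; assigned so far: [2, 4]
unit clause [3] forces x3=T; simplify:
  drop -3 from [-1, -3] -> [-1]
  satisfied 1 clause(s); 1 remain; assigned so far: [2, 3, 4]
unit clause [-1] forces x1=F; simplify:
  satisfied 1 clause(s); 0 remain; assigned so far: [1, 2, 3, 4]

Answer: 0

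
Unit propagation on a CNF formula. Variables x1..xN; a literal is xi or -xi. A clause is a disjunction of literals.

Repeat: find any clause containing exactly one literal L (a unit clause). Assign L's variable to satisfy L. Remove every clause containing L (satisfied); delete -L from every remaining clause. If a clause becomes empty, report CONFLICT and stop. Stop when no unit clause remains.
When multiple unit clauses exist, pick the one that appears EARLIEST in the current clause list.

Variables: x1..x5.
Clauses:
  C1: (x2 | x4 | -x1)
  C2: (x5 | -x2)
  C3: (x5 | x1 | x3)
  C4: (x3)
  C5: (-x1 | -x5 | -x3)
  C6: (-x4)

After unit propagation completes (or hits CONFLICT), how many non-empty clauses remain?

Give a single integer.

Answer: 3

Derivation:
unit clause [3] forces x3=T; simplify:
  drop -3 from [-1, -5, -3] -> [-1, -5]
  satisfied 2 clause(s); 4 remain; assigned so far: [3]
unit clause [-4] forces x4=F; simplify:
  drop 4 from [2, 4, -1] -> [2, -1]
  satisfied 1 clause(s); 3 remain; assigned so far: [3, 4]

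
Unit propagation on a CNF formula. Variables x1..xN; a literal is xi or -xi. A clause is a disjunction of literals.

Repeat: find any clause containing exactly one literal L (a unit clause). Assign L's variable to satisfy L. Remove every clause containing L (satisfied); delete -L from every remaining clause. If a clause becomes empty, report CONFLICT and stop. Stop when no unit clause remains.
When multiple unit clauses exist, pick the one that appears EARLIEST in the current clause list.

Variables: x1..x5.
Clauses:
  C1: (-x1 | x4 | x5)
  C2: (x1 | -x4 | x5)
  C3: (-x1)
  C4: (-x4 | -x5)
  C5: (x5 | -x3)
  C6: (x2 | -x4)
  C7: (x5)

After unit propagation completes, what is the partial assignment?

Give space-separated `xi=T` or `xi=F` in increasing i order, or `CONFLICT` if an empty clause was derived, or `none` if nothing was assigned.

Answer: x1=F x4=F x5=T

Derivation:
unit clause [-1] forces x1=F; simplify:
  drop 1 from [1, -4, 5] -> [-4, 5]
  satisfied 2 clause(s); 5 remain; assigned so far: [1]
unit clause [5] forces x5=T; simplify:
  drop -5 from [-4, -5] -> [-4]
  satisfied 3 clause(s); 2 remain; assigned so far: [1, 5]
unit clause [-4] forces x4=F; simplify:
  satisfied 2 clause(s); 0 remain; assigned so far: [1, 4, 5]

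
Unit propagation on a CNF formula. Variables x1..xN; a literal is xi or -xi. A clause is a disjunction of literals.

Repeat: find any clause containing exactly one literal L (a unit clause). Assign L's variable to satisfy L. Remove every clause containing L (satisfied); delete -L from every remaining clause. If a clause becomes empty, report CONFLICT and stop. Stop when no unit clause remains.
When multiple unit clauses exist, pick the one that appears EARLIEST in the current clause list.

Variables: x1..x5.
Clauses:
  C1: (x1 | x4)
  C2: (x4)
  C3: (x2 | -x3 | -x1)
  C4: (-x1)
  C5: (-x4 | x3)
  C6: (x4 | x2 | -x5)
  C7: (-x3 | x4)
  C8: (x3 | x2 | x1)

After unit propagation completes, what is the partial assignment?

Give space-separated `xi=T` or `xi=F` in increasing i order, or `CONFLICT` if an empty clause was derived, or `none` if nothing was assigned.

Answer: x1=F x3=T x4=T

Derivation:
unit clause [4] forces x4=T; simplify:
  drop -4 from [-4, 3] -> [3]
  satisfied 4 clause(s); 4 remain; assigned so far: [4]
unit clause [-1] forces x1=F; simplify:
  drop 1 from [3, 2, 1] -> [3, 2]
  satisfied 2 clause(s); 2 remain; assigned so far: [1, 4]
unit clause [3] forces x3=T; simplify:
  satisfied 2 clause(s); 0 remain; assigned so far: [1, 3, 4]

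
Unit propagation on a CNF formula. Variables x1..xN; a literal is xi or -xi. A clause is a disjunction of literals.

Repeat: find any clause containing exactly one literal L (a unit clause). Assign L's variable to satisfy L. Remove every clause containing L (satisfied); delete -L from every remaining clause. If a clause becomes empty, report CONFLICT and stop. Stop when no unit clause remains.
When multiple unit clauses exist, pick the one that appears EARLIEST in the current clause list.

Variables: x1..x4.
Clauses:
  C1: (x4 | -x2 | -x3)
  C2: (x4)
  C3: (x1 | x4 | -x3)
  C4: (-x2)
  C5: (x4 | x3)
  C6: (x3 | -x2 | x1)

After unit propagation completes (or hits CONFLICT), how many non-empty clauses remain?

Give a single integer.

unit clause [4] forces x4=T; simplify:
  satisfied 4 clause(s); 2 remain; assigned so far: [4]
unit clause [-2] forces x2=F; simplify:
  satisfied 2 clause(s); 0 remain; assigned so far: [2, 4]

Answer: 0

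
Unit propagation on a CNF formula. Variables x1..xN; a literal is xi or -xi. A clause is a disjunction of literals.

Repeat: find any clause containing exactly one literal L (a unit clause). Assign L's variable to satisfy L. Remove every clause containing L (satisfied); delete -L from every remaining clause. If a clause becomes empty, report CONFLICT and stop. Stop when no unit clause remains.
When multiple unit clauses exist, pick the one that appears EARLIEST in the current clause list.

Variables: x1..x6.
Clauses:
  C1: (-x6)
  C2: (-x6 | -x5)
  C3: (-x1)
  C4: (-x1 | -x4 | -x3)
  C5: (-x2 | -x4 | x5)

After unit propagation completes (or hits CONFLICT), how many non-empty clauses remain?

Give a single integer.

unit clause [-6] forces x6=F; simplify:
  satisfied 2 clause(s); 3 remain; assigned so far: [6]
unit clause [-1] forces x1=F; simplify:
  satisfied 2 clause(s); 1 remain; assigned so far: [1, 6]

Answer: 1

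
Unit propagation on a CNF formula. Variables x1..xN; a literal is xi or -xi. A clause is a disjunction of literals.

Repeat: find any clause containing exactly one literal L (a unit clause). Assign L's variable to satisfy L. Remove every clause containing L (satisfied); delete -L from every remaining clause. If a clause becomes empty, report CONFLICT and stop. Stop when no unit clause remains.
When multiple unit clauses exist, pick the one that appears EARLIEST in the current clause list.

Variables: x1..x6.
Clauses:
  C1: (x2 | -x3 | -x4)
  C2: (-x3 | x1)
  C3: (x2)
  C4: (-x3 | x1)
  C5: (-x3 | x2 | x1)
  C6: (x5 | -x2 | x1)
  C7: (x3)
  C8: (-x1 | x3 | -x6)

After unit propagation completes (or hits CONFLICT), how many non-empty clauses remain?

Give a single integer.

unit clause [2] forces x2=T; simplify:
  drop -2 from [5, -2, 1] -> [5, 1]
  satisfied 3 clause(s); 5 remain; assigned so far: [2]
unit clause [3] forces x3=T; simplify:
  drop -3 from [-3, 1] -> [1]
  drop -3 from [-3, 1] -> [1]
  satisfied 2 clause(s); 3 remain; assigned so far: [2, 3]
unit clause [1] forces x1=T; simplify:
  satisfied 3 clause(s); 0 remain; assigned so far: [1, 2, 3]

Answer: 0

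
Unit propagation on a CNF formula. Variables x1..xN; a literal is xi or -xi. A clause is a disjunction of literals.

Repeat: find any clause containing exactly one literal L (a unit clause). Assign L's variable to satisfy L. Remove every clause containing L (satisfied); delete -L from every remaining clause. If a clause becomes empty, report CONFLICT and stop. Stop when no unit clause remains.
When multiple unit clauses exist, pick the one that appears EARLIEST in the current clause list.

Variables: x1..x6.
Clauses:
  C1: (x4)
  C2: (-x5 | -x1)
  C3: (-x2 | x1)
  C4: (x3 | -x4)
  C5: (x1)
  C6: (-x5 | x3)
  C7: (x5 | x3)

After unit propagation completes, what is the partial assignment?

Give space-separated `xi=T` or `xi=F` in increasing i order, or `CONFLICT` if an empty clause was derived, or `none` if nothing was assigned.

unit clause [4] forces x4=T; simplify:
  drop -4 from [3, -4] -> [3]
  satisfied 1 clause(s); 6 remain; assigned so far: [4]
unit clause [3] forces x3=T; simplify:
  satisfied 3 clause(s); 3 remain; assigned so far: [3, 4]
unit clause [1] forces x1=T; simplify:
  drop -1 from [-5, -1] -> [-5]
  satisfied 2 clause(s); 1 remain; assigned so far: [1, 3, 4]
unit clause [-5] forces x5=F; simplify:
  satisfied 1 clause(s); 0 remain; assigned so far: [1, 3, 4, 5]

Answer: x1=T x3=T x4=T x5=F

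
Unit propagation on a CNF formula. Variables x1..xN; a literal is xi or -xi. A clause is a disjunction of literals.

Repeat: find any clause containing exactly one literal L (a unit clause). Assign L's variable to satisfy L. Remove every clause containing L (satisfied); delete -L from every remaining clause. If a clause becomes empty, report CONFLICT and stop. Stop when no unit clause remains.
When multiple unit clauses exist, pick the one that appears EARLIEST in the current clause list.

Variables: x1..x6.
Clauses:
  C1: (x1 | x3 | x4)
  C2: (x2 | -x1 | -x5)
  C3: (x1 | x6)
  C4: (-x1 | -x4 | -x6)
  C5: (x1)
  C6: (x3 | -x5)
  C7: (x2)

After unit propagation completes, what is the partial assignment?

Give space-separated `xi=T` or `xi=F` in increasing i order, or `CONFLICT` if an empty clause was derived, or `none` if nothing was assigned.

unit clause [1] forces x1=T; simplify:
  drop -1 from [2, -1, -5] -> [2, -5]
  drop -1 from [-1, -4, -6] -> [-4, -6]
  satisfied 3 clause(s); 4 remain; assigned so far: [1]
unit clause [2] forces x2=T; simplify:
  satisfied 2 clause(s); 2 remain; assigned so far: [1, 2]

Answer: x1=T x2=T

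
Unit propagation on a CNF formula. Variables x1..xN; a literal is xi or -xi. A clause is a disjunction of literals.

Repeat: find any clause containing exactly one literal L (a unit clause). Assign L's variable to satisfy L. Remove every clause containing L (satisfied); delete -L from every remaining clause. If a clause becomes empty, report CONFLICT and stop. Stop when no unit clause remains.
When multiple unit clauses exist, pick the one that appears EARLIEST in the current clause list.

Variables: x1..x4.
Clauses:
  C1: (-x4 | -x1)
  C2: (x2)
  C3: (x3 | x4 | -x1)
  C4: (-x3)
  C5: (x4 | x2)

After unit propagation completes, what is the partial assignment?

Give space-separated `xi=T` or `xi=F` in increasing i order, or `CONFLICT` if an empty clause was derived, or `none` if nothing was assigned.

Answer: x2=T x3=F

Derivation:
unit clause [2] forces x2=T; simplify:
  satisfied 2 clause(s); 3 remain; assigned so far: [2]
unit clause [-3] forces x3=F; simplify:
  drop 3 from [3, 4, -1] -> [4, -1]
  satisfied 1 clause(s); 2 remain; assigned so far: [2, 3]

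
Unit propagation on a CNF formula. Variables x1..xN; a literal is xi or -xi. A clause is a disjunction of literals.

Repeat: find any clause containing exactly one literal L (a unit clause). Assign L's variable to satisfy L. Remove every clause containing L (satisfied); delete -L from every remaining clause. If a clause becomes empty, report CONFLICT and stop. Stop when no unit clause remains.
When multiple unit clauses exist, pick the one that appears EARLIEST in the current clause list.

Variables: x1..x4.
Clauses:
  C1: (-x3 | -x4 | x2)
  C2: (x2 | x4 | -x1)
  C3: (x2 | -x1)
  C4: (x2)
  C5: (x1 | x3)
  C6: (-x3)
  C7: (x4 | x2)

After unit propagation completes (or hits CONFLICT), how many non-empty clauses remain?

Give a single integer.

Answer: 0

Derivation:
unit clause [2] forces x2=T; simplify:
  satisfied 5 clause(s); 2 remain; assigned so far: [2]
unit clause [-3] forces x3=F; simplify:
  drop 3 from [1, 3] -> [1]
  satisfied 1 clause(s); 1 remain; assigned so far: [2, 3]
unit clause [1] forces x1=T; simplify:
  satisfied 1 clause(s); 0 remain; assigned so far: [1, 2, 3]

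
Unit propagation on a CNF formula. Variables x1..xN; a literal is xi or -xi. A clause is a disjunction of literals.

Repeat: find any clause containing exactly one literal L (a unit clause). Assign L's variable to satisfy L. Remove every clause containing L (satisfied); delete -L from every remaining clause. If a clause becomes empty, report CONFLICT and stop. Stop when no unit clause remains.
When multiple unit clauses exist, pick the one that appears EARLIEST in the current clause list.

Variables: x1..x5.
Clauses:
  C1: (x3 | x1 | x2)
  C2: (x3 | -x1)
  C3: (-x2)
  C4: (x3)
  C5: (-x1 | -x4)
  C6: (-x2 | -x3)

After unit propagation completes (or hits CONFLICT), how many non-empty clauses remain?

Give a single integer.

Answer: 1

Derivation:
unit clause [-2] forces x2=F; simplify:
  drop 2 from [3, 1, 2] -> [3, 1]
  satisfied 2 clause(s); 4 remain; assigned so far: [2]
unit clause [3] forces x3=T; simplify:
  satisfied 3 clause(s); 1 remain; assigned so far: [2, 3]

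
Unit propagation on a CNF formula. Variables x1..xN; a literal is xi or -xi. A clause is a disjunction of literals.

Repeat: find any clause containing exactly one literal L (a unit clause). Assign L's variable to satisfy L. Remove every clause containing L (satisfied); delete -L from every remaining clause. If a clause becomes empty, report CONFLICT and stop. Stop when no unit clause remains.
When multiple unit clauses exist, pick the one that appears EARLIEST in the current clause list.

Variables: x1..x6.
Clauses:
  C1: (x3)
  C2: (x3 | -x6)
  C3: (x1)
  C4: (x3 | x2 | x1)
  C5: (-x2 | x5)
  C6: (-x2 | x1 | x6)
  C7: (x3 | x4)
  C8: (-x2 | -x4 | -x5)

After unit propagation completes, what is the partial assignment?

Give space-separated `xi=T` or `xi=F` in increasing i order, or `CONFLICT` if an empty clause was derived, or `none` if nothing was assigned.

Answer: x1=T x3=T

Derivation:
unit clause [3] forces x3=T; simplify:
  satisfied 4 clause(s); 4 remain; assigned so far: [3]
unit clause [1] forces x1=T; simplify:
  satisfied 2 clause(s); 2 remain; assigned so far: [1, 3]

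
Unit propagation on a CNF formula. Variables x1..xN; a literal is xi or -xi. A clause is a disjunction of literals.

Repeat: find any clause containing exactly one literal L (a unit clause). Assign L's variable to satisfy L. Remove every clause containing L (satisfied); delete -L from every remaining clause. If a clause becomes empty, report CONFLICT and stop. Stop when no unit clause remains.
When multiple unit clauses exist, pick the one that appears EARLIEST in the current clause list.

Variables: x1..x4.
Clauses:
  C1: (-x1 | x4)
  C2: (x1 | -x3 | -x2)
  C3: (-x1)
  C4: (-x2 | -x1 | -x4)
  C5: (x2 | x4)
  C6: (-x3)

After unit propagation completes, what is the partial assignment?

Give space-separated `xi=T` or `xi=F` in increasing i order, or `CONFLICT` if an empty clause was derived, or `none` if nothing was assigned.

unit clause [-1] forces x1=F; simplify:
  drop 1 from [1, -3, -2] -> [-3, -2]
  satisfied 3 clause(s); 3 remain; assigned so far: [1]
unit clause [-3] forces x3=F; simplify:
  satisfied 2 clause(s); 1 remain; assigned so far: [1, 3]

Answer: x1=F x3=F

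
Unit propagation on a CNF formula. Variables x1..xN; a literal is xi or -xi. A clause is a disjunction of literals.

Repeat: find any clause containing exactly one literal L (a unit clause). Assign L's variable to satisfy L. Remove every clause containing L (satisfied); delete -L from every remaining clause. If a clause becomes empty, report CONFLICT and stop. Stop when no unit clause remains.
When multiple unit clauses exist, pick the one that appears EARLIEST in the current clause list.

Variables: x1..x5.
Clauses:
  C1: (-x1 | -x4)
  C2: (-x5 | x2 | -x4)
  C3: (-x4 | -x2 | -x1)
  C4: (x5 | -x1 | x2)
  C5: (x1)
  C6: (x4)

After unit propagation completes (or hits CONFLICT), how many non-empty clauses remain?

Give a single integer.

unit clause [1] forces x1=T; simplify:
  drop -1 from [-1, -4] -> [-4]
  drop -1 from [-4, -2, -1] -> [-4, -2]
  drop -1 from [5, -1, 2] -> [5, 2]
  satisfied 1 clause(s); 5 remain; assigned so far: [1]
unit clause [-4] forces x4=F; simplify:
  drop 4 from [4] -> [] (empty!)
  satisfied 3 clause(s); 2 remain; assigned so far: [1, 4]
CONFLICT (empty clause)

Answer: 1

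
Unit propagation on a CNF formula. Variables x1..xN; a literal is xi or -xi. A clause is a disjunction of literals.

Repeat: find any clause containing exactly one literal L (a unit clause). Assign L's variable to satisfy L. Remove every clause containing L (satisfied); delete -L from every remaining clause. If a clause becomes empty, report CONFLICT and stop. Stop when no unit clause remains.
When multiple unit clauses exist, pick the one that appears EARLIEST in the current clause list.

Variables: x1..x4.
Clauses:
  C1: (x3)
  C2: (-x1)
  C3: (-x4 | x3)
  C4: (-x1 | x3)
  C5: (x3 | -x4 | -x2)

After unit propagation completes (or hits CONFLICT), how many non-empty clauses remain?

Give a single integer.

unit clause [3] forces x3=T; simplify:
  satisfied 4 clause(s); 1 remain; assigned so far: [3]
unit clause [-1] forces x1=F; simplify:
  satisfied 1 clause(s); 0 remain; assigned so far: [1, 3]

Answer: 0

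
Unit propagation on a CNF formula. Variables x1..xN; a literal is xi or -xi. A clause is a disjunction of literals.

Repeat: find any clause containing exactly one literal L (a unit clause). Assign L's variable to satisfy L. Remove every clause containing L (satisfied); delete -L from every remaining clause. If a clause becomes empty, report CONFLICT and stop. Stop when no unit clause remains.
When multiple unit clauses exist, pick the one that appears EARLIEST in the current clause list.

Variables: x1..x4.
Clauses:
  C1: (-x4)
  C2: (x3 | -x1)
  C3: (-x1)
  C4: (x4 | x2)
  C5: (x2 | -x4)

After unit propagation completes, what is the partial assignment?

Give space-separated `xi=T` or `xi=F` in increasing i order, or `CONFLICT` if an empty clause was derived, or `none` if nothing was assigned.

unit clause [-4] forces x4=F; simplify:
  drop 4 from [4, 2] -> [2]
  satisfied 2 clause(s); 3 remain; assigned so far: [4]
unit clause [-1] forces x1=F; simplify:
  satisfied 2 clause(s); 1 remain; assigned so far: [1, 4]
unit clause [2] forces x2=T; simplify:
  satisfied 1 clause(s); 0 remain; assigned so far: [1, 2, 4]

Answer: x1=F x2=T x4=F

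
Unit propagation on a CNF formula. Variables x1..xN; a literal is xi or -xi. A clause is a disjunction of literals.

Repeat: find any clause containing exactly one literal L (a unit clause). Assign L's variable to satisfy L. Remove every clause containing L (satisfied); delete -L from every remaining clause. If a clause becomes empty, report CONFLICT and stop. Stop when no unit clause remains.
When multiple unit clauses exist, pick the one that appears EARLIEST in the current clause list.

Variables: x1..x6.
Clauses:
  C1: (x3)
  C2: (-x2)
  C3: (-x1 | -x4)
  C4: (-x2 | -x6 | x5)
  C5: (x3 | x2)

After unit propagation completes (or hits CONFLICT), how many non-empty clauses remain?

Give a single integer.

Answer: 1

Derivation:
unit clause [3] forces x3=T; simplify:
  satisfied 2 clause(s); 3 remain; assigned so far: [3]
unit clause [-2] forces x2=F; simplify:
  satisfied 2 clause(s); 1 remain; assigned so far: [2, 3]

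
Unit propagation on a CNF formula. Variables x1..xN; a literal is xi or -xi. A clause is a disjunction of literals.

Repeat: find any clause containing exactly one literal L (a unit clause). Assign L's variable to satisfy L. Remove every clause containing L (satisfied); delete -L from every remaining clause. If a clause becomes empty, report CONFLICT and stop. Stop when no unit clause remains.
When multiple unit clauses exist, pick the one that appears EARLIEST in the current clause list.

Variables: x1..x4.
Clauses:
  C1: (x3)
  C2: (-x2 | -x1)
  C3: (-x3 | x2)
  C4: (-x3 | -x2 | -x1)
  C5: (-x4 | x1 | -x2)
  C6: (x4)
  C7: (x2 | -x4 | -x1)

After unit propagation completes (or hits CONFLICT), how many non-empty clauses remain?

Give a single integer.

Answer: 0

Derivation:
unit clause [3] forces x3=T; simplify:
  drop -3 from [-3, 2] -> [2]
  drop -3 from [-3, -2, -1] -> [-2, -1]
  satisfied 1 clause(s); 6 remain; assigned so far: [3]
unit clause [2] forces x2=T; simplify:
  drop -2 from [-2, -1] -> [-1]
  drop -2 from [-2, -1] -> [-1]
  drop -2 from [-4, 1, -2] -> [-4, 1]
  satisfied 2 clause(s); 4 remain; assigned so far: [2, 3]
unit clause [-1] forces x1=F; simplify:
  drop 1 from [-4, 1] -> [-4]
  satisfied 2 clause(s); 2 remain; assigned so far: [1, 2, 3]
unit clause [-4] forces x4=F; simplify:
  drop 4 from [4] -> [] (empty!)
  satisfied 1 clause(s); 1 remain; assigned so far: [1, 2, 3, 4]
CONFLICT (empty clause)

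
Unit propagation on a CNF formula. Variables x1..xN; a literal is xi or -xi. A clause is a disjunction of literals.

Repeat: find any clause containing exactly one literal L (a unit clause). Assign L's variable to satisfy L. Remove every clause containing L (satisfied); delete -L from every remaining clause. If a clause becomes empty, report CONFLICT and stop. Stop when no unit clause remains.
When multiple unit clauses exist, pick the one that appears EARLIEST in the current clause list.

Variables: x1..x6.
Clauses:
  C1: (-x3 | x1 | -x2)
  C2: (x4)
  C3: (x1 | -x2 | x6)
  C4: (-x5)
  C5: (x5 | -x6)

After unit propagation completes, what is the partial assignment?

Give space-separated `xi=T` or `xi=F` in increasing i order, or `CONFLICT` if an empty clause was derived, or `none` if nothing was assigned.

Answer: x4=T x5=F x6=F

Derivation:
unit clause [4] forces x4=T; simplify:
  satisfied 1 clause(s); 4 remain; assigned so far: [4]
unit clause [-5] forces x5=F; simplify:
  drop 5 from [5, -6] -> [-6]
  satisfied 1 clause(s); 3 remain; assigned so far: [4, 5]
unit clause [-6] forces x6=F; simplify:
  drop 6 from [1, -2, 6] -> [1, -2]
  satisfied 1 clause(s); 2 remain; assigned so far: [4, 5, 6]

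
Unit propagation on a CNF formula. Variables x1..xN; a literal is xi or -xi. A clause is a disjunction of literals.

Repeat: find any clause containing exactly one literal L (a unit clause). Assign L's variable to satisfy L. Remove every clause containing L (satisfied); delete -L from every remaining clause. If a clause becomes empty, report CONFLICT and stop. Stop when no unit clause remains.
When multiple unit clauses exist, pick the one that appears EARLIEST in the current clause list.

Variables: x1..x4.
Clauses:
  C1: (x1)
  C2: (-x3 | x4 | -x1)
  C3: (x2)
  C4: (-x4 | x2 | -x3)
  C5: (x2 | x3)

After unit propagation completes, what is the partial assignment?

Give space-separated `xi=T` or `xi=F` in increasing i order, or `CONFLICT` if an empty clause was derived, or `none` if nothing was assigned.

Answer: x1=T x2=T

Derivation:
unit clause [1] forces x1=T; simplify:
  drop -1 from [-3, 4, -1] -> [-3, 4]
  satisfied 1 clause(s); 4 remain; assigned so far: [1]
unit clause [2] forces x2=T; simplify:
  satisfied 3 clause(s); 1 remain; assigned so far: [1, 2]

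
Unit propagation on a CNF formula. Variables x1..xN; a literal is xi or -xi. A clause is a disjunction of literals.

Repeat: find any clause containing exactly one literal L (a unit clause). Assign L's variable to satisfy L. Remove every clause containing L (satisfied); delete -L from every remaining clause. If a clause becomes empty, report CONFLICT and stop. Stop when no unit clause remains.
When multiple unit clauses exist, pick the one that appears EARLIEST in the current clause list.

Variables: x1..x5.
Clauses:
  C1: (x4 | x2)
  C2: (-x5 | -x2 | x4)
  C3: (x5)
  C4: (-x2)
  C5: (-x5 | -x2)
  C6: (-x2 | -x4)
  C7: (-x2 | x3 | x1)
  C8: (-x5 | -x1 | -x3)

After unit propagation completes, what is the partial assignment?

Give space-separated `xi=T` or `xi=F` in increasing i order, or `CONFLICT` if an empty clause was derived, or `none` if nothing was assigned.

Answer: x2=F x4=T x5=T

Derivation:
unit clause [5] forces x5=T; simplify:
  drop -5 from [-5, -2, 4] -> [-2, 4]
  drop -5 from [-5, -2] -> [-2]
  drop -5 from [-5, -1, -3] -> [-1, -3]
  satisfied 1 clause(s); 7 remain; assigned so far: [5]
unit clause [-2] forces x2=F; simplify:
  drop 2 from [4, 2] -> [4]
  satisfied 5 clause(s); 2 remain; assigned so far: [2, 5]
unit clause [4] forces x4=T; simplify:
  satisfied 1 clause(s); 1 remain; assigned so far: [2, 4, 5]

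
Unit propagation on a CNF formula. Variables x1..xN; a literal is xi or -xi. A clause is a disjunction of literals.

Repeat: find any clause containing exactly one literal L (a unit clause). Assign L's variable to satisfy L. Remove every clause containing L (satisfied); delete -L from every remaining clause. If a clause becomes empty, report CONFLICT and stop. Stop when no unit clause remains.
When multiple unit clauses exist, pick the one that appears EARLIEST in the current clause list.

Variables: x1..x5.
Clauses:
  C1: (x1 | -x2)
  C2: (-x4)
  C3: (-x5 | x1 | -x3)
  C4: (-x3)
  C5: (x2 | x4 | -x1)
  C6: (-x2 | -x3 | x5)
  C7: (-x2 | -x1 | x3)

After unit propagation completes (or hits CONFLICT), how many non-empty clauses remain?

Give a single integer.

unit clause [-4] forces x4=F; simplify:
  drop 4 from [2, 4, -1] -> [2, -1]
  satisfied 1 clause(s); 6 remain; assigned so far: [4]
unit clause [-3] forces x3=F; simplify:
  drop 3 from [-2, -1, 3] -> [-2, -1]
  satisfied 3 clause(s); 3 remain; assigned so far: [3, 4]

Answer: 3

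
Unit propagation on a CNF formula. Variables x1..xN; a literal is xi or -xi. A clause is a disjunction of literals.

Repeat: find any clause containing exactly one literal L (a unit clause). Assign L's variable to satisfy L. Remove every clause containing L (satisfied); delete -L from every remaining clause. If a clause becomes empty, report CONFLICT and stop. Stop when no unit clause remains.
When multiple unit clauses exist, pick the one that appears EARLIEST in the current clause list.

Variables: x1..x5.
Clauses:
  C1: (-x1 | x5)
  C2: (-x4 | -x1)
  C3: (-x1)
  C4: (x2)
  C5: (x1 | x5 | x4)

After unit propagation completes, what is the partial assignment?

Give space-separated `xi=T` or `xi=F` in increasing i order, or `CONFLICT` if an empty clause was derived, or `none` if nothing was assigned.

Answer: x1=F x2=T

Derivation:
unit clause [-1] forces x1=F; simplify:
  drop 1 from [1, 5, 4] -> [5, 4]
  satisfied 3 clause(s); 2 remain; assigned so far: [1]
unit clause [2] forces x2=T; simplify:
  satisfied 1 clause(s); 1 remain; assigned so far: [1, 2]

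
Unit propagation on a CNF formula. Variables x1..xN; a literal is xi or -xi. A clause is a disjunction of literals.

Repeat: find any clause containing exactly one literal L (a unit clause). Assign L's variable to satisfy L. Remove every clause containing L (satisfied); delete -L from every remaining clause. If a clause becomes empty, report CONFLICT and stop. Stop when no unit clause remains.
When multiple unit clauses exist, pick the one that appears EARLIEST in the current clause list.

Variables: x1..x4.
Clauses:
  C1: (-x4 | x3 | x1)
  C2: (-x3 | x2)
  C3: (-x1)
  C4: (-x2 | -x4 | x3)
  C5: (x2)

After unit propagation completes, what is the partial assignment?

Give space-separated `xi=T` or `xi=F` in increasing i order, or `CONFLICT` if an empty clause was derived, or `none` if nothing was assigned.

unit clause [-1] forces x1=F; simplify:
  drop 1 from [-4, 3, 1] -> [-4, 3]
  satisfied 1 clause(s); 4 remain; assigned so far: [1]
unit clause [2] forces x2=T; simplify:
  drop -2 from [-2, -4, 3] -> [-4, 3]
  satisfied 2 clause(s); 2 remain; assigned so far: [1, 2]

Answer: x1=F x2=T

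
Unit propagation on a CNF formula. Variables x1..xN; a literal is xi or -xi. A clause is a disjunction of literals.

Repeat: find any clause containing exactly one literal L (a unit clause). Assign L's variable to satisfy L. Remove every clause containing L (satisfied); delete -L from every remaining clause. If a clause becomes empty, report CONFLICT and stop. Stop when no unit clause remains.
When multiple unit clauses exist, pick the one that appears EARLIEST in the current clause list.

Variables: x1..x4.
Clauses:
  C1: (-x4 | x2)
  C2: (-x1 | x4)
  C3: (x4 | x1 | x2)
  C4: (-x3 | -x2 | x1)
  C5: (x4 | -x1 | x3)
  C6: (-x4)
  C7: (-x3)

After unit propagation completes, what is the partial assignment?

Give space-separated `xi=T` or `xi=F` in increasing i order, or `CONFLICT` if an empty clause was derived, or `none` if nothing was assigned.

Answer: x1=F x2=T x3=F x4=F

Derivation:
unit clause [-4] forces x4=F; simplify:
  drop 4 from [-1, 4] -> [-1]
  drop 4 from [4, 1, 2] -> [1, 2]
  drop 4 from [4, -1, 3] -> [-1, 3]
  satisfied 2 clause(s); 5 remain; assigned so far: [4]
unit clause [-1] forces x1=F; simplify:
  drop 1 from [1, 2] -> [2]
  drop 1 from [-3, -2, 1] -> [-3, -2]
  satisfied 2 clause(s); 3 remain; assigned so far: [1, 4]
unit clause [2] forces x2=T; simplify:
  drop -2 from [-3, -2] -> [-3]
  satisfied 1 clause(s); 2 remain; assigned so far: [1, 2, 4]
unit clause [-3] forces x3=F; simplify:
  satisfied 2 clause(s); 0 remain; assigned so far: [1, 2, 3, 4]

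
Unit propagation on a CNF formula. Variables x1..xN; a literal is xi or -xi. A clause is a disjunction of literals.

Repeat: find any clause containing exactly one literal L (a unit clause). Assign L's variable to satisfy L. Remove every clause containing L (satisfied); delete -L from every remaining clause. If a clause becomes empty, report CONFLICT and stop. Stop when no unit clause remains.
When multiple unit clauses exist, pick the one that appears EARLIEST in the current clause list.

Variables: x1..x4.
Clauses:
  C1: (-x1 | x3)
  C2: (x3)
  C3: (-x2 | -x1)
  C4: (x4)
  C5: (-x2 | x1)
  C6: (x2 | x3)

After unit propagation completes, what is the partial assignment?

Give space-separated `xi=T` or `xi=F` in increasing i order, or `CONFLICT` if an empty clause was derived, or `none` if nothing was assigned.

Answer: x3=T x4=T

Derivation:
unit clause [3] forces x3=T; simplify:
  satisfied 3 clause(s); 3 remain; assigned so far: [3]
unit clause [4] forces x4=T; simplify:
  satisfied 1 clause(s); 2 remain; assigned so far: [3, 4]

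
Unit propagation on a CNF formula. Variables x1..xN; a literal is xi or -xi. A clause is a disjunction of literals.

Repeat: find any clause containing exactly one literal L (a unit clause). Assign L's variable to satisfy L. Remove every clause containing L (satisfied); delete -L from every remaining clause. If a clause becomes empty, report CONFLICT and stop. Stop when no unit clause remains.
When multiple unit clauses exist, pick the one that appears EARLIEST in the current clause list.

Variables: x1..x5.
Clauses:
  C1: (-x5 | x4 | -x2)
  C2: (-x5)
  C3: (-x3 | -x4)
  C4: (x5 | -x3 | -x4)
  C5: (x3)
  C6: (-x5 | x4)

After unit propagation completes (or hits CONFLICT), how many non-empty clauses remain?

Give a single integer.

unit clause [-5] forces x5=F; simplify:
  drop 5 from [5, -3, -4] -> [-3, -4]
  satisfied 3 clause(s); 3 remain; assigned so far: [5]
unit clause [3] forces x3=T; simplify:
  drop -3 from [-3, -4] -> [-4]
  drop -3 from [-3, -4] -> [-4]
  satisfied 1 clause(s); 2 remain; assigned so far: [3, 5]
unit clause [-4] forces x4=F; simplify:
  satisfied 2 clause(s); 0 remain; assigned so far: [3, 4, 5]

Answer: 0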